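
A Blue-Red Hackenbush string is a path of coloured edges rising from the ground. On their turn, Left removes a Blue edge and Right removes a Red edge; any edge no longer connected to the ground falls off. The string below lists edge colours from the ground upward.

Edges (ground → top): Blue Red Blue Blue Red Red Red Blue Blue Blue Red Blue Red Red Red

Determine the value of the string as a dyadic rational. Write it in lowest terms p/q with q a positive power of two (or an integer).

step 1: add Blue to get B; options L={ 0 } R={ none } => 1
step 2: add Red to get BR; options L={ 0 } R={ 1 } => 1/2
step 3: add Blue to get BRB; options L={ 0,1/2 } R={ 1 } => 3/4
step 4: add Blue to get BRBB; options L={ 0,1/2,3/4 } R={ 1 } => 7/8
step 5: add Red to get BRBBR; options L={ 0,1/2,3/4 } R={ 7/8,1 } => 13/16
step 6: add Red to get BRBBRR; options L={ 0,1/2,3/4 } R={ 13/16,7/8,1 } => 25/32
step 7: add Red to get BRBBRRR; options L={ 0,1/2,3/4 } R={ 25/32,13/16,7/8,1 } => 49/64
step 8: add Blue to get BRBBRRRB; options L={ 0,1/2,3/4,49/64 } R={ 25/32,13/16,7/8,1 } => 99/128
step 9: add Blue to get BRBBRRRBB; options L={ 0,1/2,3/4,49/64,99/128 } R={ 25/32,13/16,7/8,1 } => 199/256
step 10: add Blue to get BRBBRRRBBB; options L={ 0,1/2,3/4,49/64,99/128,199/256 } R={ 25/32,13/16,7/8,1 } => 399/512
step 11: add Red to get BRBBRRRBBBR; options L={ 0,1/2,3/4,49/64,99/128,199/256 } R={ 399/512,25/32,13/16,7/8,1 } => 797/1024
step 12: add Blue to get BRBBRRRBBBRB; options L={ 0,1/2,3/4,49/64,99/128,199/256,797/1024 } R={ 399/512,25/32,13/16,7/8,1 } => 1595/2048
step 13: add Red to get BRBBRRRBBBRBR; options L={ 0,1/2,3/4,49/64,99/128,199/256,797/1024 } R={ 1595/2048,399/512,25/32,13/16,7/8,1 } => 3189/4096
step 14: add Red to get BRBBRRRBBBRBRR; options L={ 0,1/2,3/4,49/64,99/128,199/256,797/1024 } R={ 3189/4096,1595/2048,399/512,25/32,13/16,7/8,1 } => 6377/8192
step 15: add Red to get BRBBRRRBBBRBRRR; options L={ 0,1/2,3/4,49/64,99/128,199/256,797/1024 } R={ 6377/8192,3189/4096,1595/2048,399/512,25/32,13/16,7/8,1 } => 12753/16384

12753/16384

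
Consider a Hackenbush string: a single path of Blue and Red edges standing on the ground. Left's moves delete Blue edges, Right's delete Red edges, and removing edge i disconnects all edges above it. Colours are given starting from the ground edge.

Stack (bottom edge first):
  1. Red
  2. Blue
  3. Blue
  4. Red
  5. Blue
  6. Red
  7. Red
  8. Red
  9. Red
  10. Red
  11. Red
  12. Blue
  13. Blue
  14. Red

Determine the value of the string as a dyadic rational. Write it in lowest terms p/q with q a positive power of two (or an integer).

-3059/8192

1 of 14 · R · max L −∞ · min R 0 -> -1
2 of 14 · RB · max L -1 · min R 0 -> -1/2
3 of 14 · RBB · max L -1/2 · min R 0 -> -1/4
4 of 14 · RBBR · max L -1/2 · min R -1/4 -> -3/8
5 of 14 · RBBRB · max L -3/8 · min R -1/4 -> -5/16
6 of 14 · RBBRBR · max L -3/8 · min R -5/16 -> -11/32
7 of 14 · RBBRBRR · max L -3/8 · min R -11/32 -> -23/64
8 of 14 · RBBRBRRR · max L -3/8 · min R -23/64 -> -47/128
9 of 14 · RBBRBRRRR · max L -3/8 · min R -47/128 -> -95/256
10 of 14 · RBBRBRRRRR · max L -3/8 · min R -95/256 -> -191/512
11 of 14 · RBBRBRRRRRR · max L -3/8 · min R -191/512 -> -383/1024
12 of 14 · RBBRBRRRRRRB · max L -383/1024 · min R -191/512 -> -765/2048
13 of 14 · RBBRBRRRRRRBB · max L -765/2048 · min R -191/512 -> -1529/4096
14 of 14 · RBBRBRRRRRRBBR · max L -765/2048 · min R -1529/4096 -> -3059/8192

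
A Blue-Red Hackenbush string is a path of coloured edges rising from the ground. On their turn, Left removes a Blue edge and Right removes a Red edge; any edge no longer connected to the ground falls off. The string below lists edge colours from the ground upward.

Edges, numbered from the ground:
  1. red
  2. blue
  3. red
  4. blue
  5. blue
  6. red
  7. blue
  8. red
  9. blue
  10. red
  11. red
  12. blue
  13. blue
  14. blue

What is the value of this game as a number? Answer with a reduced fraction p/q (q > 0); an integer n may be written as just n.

edge 1 of 14 (red): {  | 0 } => -1
edge 2 of 14 (blue): { -1 | 0 } => -1/2
edge 3 of 14 (red): { -1 | -1/2 0 } => -3/4
edge 4 of 14 (blue): { -1 -3/4 | -1/2 0 } => -5/8
edge 5 of 14 (blue): { -1 -3/4 -5/8 | -1/2 0 } => -9/16
edge 6 of 14 (red): { -1 -3/4 -5/8 | -9/16 -1/2 0 } => -19/32
edge 7 of 14 (blue): { -1 -3/4 -5/8 -19/32 | -9/16 -1/2 0 } => -37/64
edge 8 of 14 (red): { -1 -3/4 -5/8 -19/32 | -37/64 -9/16 -1/2 0 } => -75/128
edge 9 of 14 (blue): { -1 -3/4 -5/8 -19/32 -75/128 | -37/64 -9/16 -1/2 0 } => -149/256
edge 10 of 14 (red): { -1 -3/4 -5/8 -19/32 -75/128 | -149/256 -37/64 -9/16 -1/2 0 } => -299/512
edge 11 of 14 (red): { -1 -3/4 -5/8 -19/32 -75/128 | -299/512 -149/256 -37/64 -9/16 -1/2 0 } => -599/1024
edge 12 of 14 (blue): { -1 -3/4 -5/8 -19/32 -75/128 -599/1024 | -299/512 -149/256 -37/64 -9/16 -1/2 0 } => -1197/2048
edge 13 of 14 (blue): { -1 -3/4 -5/8 -19/32 -75/128 -599/1024 -1197/2048 | -299/512 -149/256 -37/64 -9/16 -1/2 0 } => -2393/4096
edge 14 of 14 (blue): { -1 -3/4 -5/8 -19/32 -75/128 -599/1024 -1197/2048 -2393/4096 | -299/512 -149/256 -37/64 -9/16 -1/2 0 } => -4785/8192

-4785/8192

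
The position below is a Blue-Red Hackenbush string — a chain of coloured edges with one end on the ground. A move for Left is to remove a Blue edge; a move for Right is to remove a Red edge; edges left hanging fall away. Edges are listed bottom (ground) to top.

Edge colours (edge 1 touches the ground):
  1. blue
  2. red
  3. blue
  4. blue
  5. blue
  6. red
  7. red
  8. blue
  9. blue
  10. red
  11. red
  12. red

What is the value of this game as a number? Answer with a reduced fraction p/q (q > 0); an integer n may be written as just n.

1841/2048

Build G(s[:k]) for k = 1..12, string s = blue red blue blue blue red red blue blue red red red.
b: Left { 0 }, Right { (no moves) } so simplest 1
br: Left { 0 }, Right { 1 } so simplest 1/2
brb: Left { 0, 1/2 }, Right { 1 } so simplest 3/4
brbb: Left { 0, 1/2, 3/4 }, Right { 1 } so simplest 7/8
brbbb: Left { 0, 1/2, 3/4, 7/8 }, Right { 1 } so simplest 15/16
brbbbr: Left { 0, 1/2, 3/4, 7/8 }, Right { 15/16, 1 } so simplest 29/32
brbbbrr: Left { 0, 1/2, 3/4, 7/8 }, Right { 29/32, 15/16, 1 } so simplest 57/64
brbbbrrb: Left { 0, 1/2, 3/4, 7/8, 57/64 }, Right { 29/32, 15/16, 1 } so simplest 115/128
brbbbrrbb: Left { 0, 1/2, 3/4, 7/8, 57/64, 115/128 }, Right { 29/32, 15/16, 1 } so simplest 231/256
brbbbrrbbr: Left { 0, 1/2, 3/4, 7/8, 57/64, 115/128 }, Right { 231/256, 29/32, 15/16, 1 } so simplest 461/512
brbbbrrbbrr: Left { 0, 1/2, 3/4, 7/8, 57/64, 115/128 }, Right { 461/512, 231/256, 29/32, 15/16, 1 } so simplest 921/1024
brbbbrrbbrrr: Left { 0, 1/2, 3/4, 7/8, 57/64, 115/128 }, Right { 921/1024, 461/512, 231/256, 29/32, 15/16, 1 } so simplest 1841/2048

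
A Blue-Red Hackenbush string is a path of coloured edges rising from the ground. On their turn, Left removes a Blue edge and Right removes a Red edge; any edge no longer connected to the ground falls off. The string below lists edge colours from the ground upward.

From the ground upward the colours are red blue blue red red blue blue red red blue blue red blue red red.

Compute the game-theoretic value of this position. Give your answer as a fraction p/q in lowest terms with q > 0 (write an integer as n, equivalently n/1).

step 1: add red to get r; options L={ (no moves) } R={ 0 } so -1
step 2: add blue to get rb; options L={ -1 } R={ 0 } so -1/2
step 3: add blue to get rbb; options L={ -1, -1/2 } R={ 0 } so -1/4
step 4: add red to get rbbr; options L={ -1, -1/2 } R={ -1/4, 0 } so -3/8
step 5: add red to get rbbrr; options L={ -1, -1/2 } R={ -3/8, -1/4, 0 } so -7/16
step 6: add blue to get rbbrrb; options L={ -1, -1/2, -7/16 } R={ -3/8, -1/4, 0 } so -13/32
step 7: add blue to get rbbrrbb; options L={ -1, -1/2, -7/16, -13/32 } R={ -3/8, -1/4, 0 } so -25/64
step 8: add red to get rbbrrbbr; options L={ -1, -1/2, -7/16, -13/32 } R={ -25/64, -3/8, -1/4, 0 } so -51/128
step 9: add red to get rbbrrbbrr; options L={ -1, -1/2, -7/16, -13/32 } R={ -51/128, -25/64, -3/8, -1/4, 0 } so -103/256
step 10: add blue to get rbbrrbbrrb; options L={ -1, -1/2, -7/16, -13/32, -103/256 } R={ -51/128, -25/64, -3/8, -1/4, 0 } so -205/512
step 11: add blue to get rbbrrbbrrbb; options L={ -1, -1/2, -7/16, -13/32, -103/256, -205/512 } R={ -51/128, -25/64, -3/8, -1/4, 0 } so -409/1024
step 12: add red to get rbbrrbbrrbbr; options L={ -1, -1/2, -7/16, -13/32, -103/256, -205/512 } R={ -409/1024, -51/128, -25/64, -3/8, -1/4, 0 } so -819/2048
step 13: add blue to get rbbrrbbrrbbrb; options L={ -1, -1/2, -7/16, -13/32, -103/256, -205/512, -819/2048 } R={ -409/1024, -51/128, -25/64, -3/8, -1/4, 0 } so -1637/4096
step 14: add red to get rbbrrbbrrbbrbr; options L={ -1, -1/2, -7/16, -13/32, -103/256, -205/512, -819/2048 } R={ -1637/4096, -409/1024, -51/128, -25/64, -3/8, -1/4, 0 } so -3275/8192
step 15: add red to get rbbrrbbrrbbrbrr; options L={ -1, -1/2, -7/16, -13/32, -103/256, -205/512, -819/2048 } R={ -3275/8192, -1637/4096, -409/1024, -51/128, -25/64, -3/8, -1/4, 0 } so -6551/16384

-6551/16384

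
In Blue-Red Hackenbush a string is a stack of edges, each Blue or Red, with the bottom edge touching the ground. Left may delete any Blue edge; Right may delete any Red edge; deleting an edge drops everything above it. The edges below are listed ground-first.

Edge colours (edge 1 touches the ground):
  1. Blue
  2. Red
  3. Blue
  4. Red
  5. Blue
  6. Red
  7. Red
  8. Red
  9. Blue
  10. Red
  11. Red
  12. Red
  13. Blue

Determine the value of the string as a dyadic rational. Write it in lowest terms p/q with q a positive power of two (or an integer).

Prefix values for Blue Red Blue Red Blue Red Red Red Blue Red Red Red Blue via {L|R} + simplicity:
value_1 [B]  L=[0]  R=[none]  so 1
value_2 [BR]  L=[0]  R=[1]  so 1/2
value_3 [BRB]  L=[0; 1/2]  R=[1]  so 3/4
value_4 [BRBR]  L=[0; 1/2]  R=[3/4; 1]  so 5/8
value_5 [BRBRB]  L=[0; 1/2; 5/8]  R=[3/4; 1]  so 11/16
value_6 [BRBRBR]  L=[0; 1/2; 5/8]  R=[11/16; 3/4; 1]  so 21/32
value_7 [BRBRBRR]  L=[0; 1/2; 5/8]  R=[21/32; 11/16; 3/4; 1]  so 41/64
value_8 [BRBRBRRR]  L=[0; 1/2; 5/8]  R=[41/64; 21/32; 11/16; 3/4; 1]  so 81/128
value_9 [BRBRBRRRB]  L=[0; 1/2; 5/8; 81/128]  R=[41/64; 21/32; 11/16; 3/4; 1]  so 163/256
value_10 [BRBRBRRRBR]  L=[0; 1/2; 5/8; 81/128]  R=[163/256; 41/64; 21/32; 11/16; 3/4; 1]  so 325/512
value_11 [BRBRBRRRBRR]  L=[0; 1/2; 5/8; 81/128]  R=[325/512; 163/256; 41/64; 21/32; 11/16; 3/4; 1]  so 649/1024
value_12 [BRBRBRRRBRRR]  L=[0; 1/2; 5/8; 81/128]  R=[649/1024; 325/512; 163/256; 41/64; 21/32; 11/16; 3/4; 1]  so 1297/2048
value_13 [BRBRBRRRBRRRB]  L=[0; 1/2; 5/8; 81/128; 1297/2048]  R=[649/1024; 325/512; 163/256; 41/64; 21/32; 11/16; 3/4; 1]  so 2595/4096

2595/4096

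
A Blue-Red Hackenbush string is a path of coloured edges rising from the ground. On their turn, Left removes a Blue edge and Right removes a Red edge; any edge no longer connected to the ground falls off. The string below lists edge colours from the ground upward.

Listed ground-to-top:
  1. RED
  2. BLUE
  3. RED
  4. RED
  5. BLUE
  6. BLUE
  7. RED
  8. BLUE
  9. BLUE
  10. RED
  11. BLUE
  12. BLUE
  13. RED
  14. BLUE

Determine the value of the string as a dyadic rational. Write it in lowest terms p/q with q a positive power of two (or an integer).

R: Left { ∅ }, Right { 0 } gives simplest -1
RB: Left { -1 }, Right { 0 } gives simplest -1/2
RBR: Left { -1 }, Right { -1/2,0 } gives simplest -3/4
RBRR: Left { -1 }, Right { -3/4,-1/2,0 } gives simplest -7/8
RBRRB: Left { -1,-7/8 }, Right { -3/4,-1/2,0 } gives simplest -13/16
RBRRBB: Left { -1,-7/8,-13/16 }, Right { -3/4,-1/2,0 } gives simplest -25/32
RBRRBBR: Left { -1,-7/8,-13/16 }, Right { -25/32,-3/4,-1/2,0 } gives simplest -51/64
RBRRBBRB: Left { -1,-7/8,-13/16,-51/64 }, Right { -25/32,-3/4,-1/2,0 } gives simplest -101/128
RBRRBBRBB: Left { -1,-7/8,-13/16,-51/64,-101/128 }, Right { -25/32,-3/4,-1/2,0 } gives simplest -201/256
RBRRBBRBBR: Left { -1,-7/8,-13/16,-51/64,-101/128 }, Right { -201/256,-25/32,-3/4,-1/2,0 } gives simplest -403/512
RBRRBBRBBRB: Left { -1,-7/8,-13/16,-51/64,-101/128,-403/512 }, Right { -201/256,-25/32,-3/4,-1/2,0 } gives simplest -805/1024
RBRRBBRBBRBB: Left { -1,-7/8,-13/16,-51/64,-101/128,-403/512,-805/1024 }, Right { -201/256,-25/32,-3/4,-1/2,0 } gives simplest -1609/2048
RBRRBBRBBRBBR: Left { -1,-7/8,-13/16,-51/64,-101/128,-403/512,-805/1024 }, Right { -1609/2048,-201/256,-25/32,-3/4,-1/2,0 } gives simplest -3219/4096
RBRRBBRBBRBBRB: Left { -1,-7/8,-13/16,-51/64,-101/128,-403/512,-805/1024,-3219/4096 }, Right { -1609/2048,-201/256,-25/32,-3/4,-1/2,0 } gives simplest -6437/8192

-6437/8192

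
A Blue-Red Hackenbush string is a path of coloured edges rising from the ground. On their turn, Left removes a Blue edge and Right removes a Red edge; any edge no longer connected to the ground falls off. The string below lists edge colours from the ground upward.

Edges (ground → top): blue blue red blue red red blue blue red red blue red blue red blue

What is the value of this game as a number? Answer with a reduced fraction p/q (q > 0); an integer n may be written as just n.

g(b) = { 0 | — } => 1
g(bb) = { 0,1 | — } => 2
g(bbr) = { 0,1 | 2 } => 3/2
g(bbrb) = { 0,1,3/2 | 2 } => 7/4
g(bbrbr) = { 0,1,3/2 | 7/4,2 } => 13/8
g(bbrbrr) = { 0,1,3/2 | 13/8,7/4,2 } => 25/16
g(bbrbrrb) = { 0,1,3/2,25/16 | 13/8,7/4,2 } => 51/32
g(bbrbrrbb) = { 0,1,3/2,25/16,51/32 | 13/8,7/4,2 } => 103/64
g(bbrbrrbbr) = { 0,1,3/2,25/16,51/32 | 103/64,13/8,7/4,2 } => 205/128
g(bbrbrrbbrr) = { 0,1,3/2,25/16,51/32 | 205/128,103/64,13/8,7/4,2 } => 409/256
g(bbrbrrbbrrb) = { 0,1,3/2,25/16,51/32,409/256 | 205/128,103/64,13/8,7/4,2 } => 819/512
g(bbrbrrbbrrbr) = { 0,1,3/2,25/16,51/32,409/256 | 819/512,205/128,103/64,13/8,7/4,2 } => 1637/1024
g(bbrbrrbbrrbrb) = { 0,1,3/2,25/16,51/32,409/256,1637/1024 | 819/512,205/128,103/64,13/8,7/4,2 } => 3275/2048
g(bbrbrrbbrrbrbr) = { 0,1,3/2,25/16,51/32,409/256,1637/1024 | 3275/2048,819/512,205/128,103/64,13/8,7/4,2 } => 6549/4096
g(bbrbrrbbrrbrbrb) = { 0,1,3/2,25/16,51/32,409/256,1637/1024,6549/4096 | 3275/2048,819/512,205/128,103/64,13/8,7/4,2 } => 13099/8192

13099/8192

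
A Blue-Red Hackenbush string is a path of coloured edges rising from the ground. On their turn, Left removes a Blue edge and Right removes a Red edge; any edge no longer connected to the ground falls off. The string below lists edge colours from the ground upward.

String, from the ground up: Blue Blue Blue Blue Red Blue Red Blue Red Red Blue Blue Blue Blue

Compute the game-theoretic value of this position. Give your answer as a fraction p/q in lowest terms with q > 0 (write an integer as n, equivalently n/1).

Prefix values for Blue Blue Blue Blue Red Blue Red Blue Red Red Blue Blue Blue Blue via {L|R} + simplicity:
step 1: add Blue to get B; options L={ 0 } R={ — } — 1
step 2: add Blue to get BB; options L={ 0,1 } R={ — } — 2
step 3: add Blue to get BBB; options L={ 0,1,2 } R={ — } — 3
step 4: add Blue to get BBBB; options L={ 0,1,2,3 } R={ — } — 4
step 5: add Red to get BBBBR; options L={ 0,1,2,3 } R={ 4 } — 7/2
step 6: add Blue to get BBBBRB; options L={ 0,1,2,3,7/2 } R={ 4 } — 15/4
step 7: add Red to get BBBBRBR; options L={ 0,1,2,3,7/2 } R={ 15/4,4 } — 29/8
step 8: add Blue to get BBBBRBRB; options L={ 0,1,2,3,7/2,29/8 } R={ 15/4,4 } — 59/16
step 9: add Red to get BBBBRBRBR; options L={ 0,1,2,3,7/2,29/8 } R={ 59/16,15/4,4 } — 117/32
step 10: add Red to get BBBBRBRBRR; options L={ 0,1,2,3,7/2,29/8 } R={ 117/32,59/16,15/4,4 } — 233/64
step 11: add Blue to get BBBBRBRBRRB; options L={ 0,1,2,3,7/2,29/8,233/64 } R={ 117/32,59/16,15/4,4 } — 467/128
step 12: add Blue to get BBBBRBRBRRBB; options L={ 0,1,2,3,7/2,29/8,233/64,467/128 } R={ 117/32,59/16,15/4,4 } — 935/256
step 13: add Blue to get BBBBRBRBRRBBB; options L={ 0,1,2,3,7/2,29/8,233/64,467/128,935/256 } R={ 117/32,59/16,15/4,4 } — 1871/512
step 14: add Blue to get BBBBRBRBRRBBBB; options L={ 0,1,2,3,7/2,29/8,233/64,467/128,935/256,1871/512 } R={ 117/32,59/16,15/4,4 } — 3743/1024

3743/1024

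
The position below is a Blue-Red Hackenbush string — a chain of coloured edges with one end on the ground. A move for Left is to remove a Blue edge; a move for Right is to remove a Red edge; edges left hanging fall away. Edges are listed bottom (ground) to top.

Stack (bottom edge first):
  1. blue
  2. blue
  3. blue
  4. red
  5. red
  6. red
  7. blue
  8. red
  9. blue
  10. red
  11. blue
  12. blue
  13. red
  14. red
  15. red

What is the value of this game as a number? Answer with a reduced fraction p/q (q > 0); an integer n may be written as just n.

b: Left { 0 }, Right { · } -> simplest 1
bb: Left { 0; 1 }, Right { · } -> simplest 2
bbb: Left { 0; 1; 2 }, Right { · } -> simplest 3
bbbr: Left { 0; 1; 2 }, Right { 3 } -> simplest 5/2
bbbrr: Left { 0; 1; 2 }, Right { 5/2; 3 } -> simplest 9/4
bbbrrr: Left { 0; 1; 2 }, Right { 9/4; 5/2; 3 } -> simplest 17/8
bbbrrrb: Left { 0; 1; 2; 17/8 }, Right { 9/4; 5/2; 3 } -> simplest 35/16
bbbrrrbr: Left { 0; 1; 2; 17/8 }, Right { 35/16; 9/4; 5/2; 3 } -> simplest 69/32
bbbrrrbrb: Left { 0; 1; 2; 17/8; 69/32 }, Right { 35/16; 9/4; 5/2; 3 } -> simplest 139/64
bbbrrrbrbr: Left { 0; 1; 2; 17/8; 69/32 }, Right { 139/64; 35/16; 9/4; 5/2; 3 } -> simplest 277/128
bbbrrrbrbrb: Left { 0; 1; 2; 17/8; 69/32; 277/128 }, Right { 139/64; 35/16; 9/4; 5/2; 3 } -> simplest 555/256
bbbrrrbrbrbb: Left { 0; 1; 2; 17/8; 69/32; 277/128; 555/256 }, Right { 139/64; 35/16; 9/4; 5/2; 3 } -> simplest 1111/512
bbbrrrbrbrbbr: Left { 0; 1; 2; 17/8; 69/32; 277/128; 555/256 }, Right { 1111/512; 139/64; 35/16; 9/4; 5/2; 3 } -> simplest 2221/1024
bbbrrrbrbrbbrr: Left { 0; 1; 2; 17/8; 69/32; 277/128; 555/256 }, Right { 2221/1024; 1111/512; 139/64; 35/16; 9/4; 5/2; 3 } -> simplest 4441/2048
bbbrrrbrbrbbrrr: Left { 0; 1; 2; 17/8; 69/32; 277/128; 555/256 }, Right { 4441/2048; 2221/1024; 1111/512; 139/64; 35/16; 9/4; 5/2; 3 } -> simplest 8881/4096

8881/4096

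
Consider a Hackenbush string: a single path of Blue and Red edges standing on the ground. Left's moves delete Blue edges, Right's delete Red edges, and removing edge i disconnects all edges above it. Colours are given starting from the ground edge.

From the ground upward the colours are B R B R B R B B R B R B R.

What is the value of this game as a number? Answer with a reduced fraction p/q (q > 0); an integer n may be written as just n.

Prefix values for B R B R B R B B R B R B R via {L|R} + simplicity:
step 1: add B to get B; options L={ 0 } R={ — } → 1
step 2: add R to get BR; options L={ 0 } R={ 1 } → 1/2
step 3: add B to get BRB; options L={ 0,1/2 } R={ 1 } → 3/4
step 4: add R to get BRBR; options L={ 0,1/2 } R={ 3/4,1 } → 5/8
step 5: add B to get BRBRB; options L={ 0,1/2,5/8 } R={ 3/4,1 } → 11/16
step 6: add R to get BRBRBR; options L={ 0,1/2,5/8 } R={ 11/16,3/4,1 } → 21/32
step 7: add B to get BRBRBRB; options L={ 0,1/2,5/8,21/32 } R={ 11/16,3/4,1 } → 43/64
step 8: add B to get BRBRBRBB; options L={ 0,1/2,5/8,21/32,43/64 } R={ 11/16,3/4,1 } → 87/128
step 9: add R to get BRBRBRBBR; options L={ 0,1/2,5/8,21/32,43/64 } R={ 87/128,11/16,3/4,1 } → 173/256
step 10: add B to get BRBRBRBBRB; options L={ 0,1/2,5/8,21/32,43/64,173/256 } R={ 87/128,11/16,3/4,1 } → 347/512
step 11: add R to get BRBRBRBBRBR; options L={ 0,1/2,5/8,21/32,43/64,173/256 } R={ 347/512,87/128,11/16,3/4,1 } → 693/1024
step 12: add B to get BRBRBRBBRBRB; options L={ 0,1/2,5/8,21/32,43/64,173/256,693/1024 } R={ 347/512,87/128,11/16,3/4,1 } → 1387/2048
step 13: add R to get BRBRBRBBRBRBR; options L={ 0,1/2,5/8,21/32,43/64,173/256,693/1024 } R={ 1387/2048,347/512,87/128,11/16,3/4,1 } → 2773/4096

2773/4096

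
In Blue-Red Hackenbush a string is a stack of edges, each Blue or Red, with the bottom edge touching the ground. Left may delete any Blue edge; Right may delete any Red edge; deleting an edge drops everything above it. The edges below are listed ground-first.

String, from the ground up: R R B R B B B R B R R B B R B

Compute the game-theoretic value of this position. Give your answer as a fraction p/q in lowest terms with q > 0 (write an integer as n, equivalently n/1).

-12645/8192

Recurse on prefixes of the 15-edge string R R B R B B B R B R R B B R B:
1 of 15 · R · max L −∞ · min R 0 — -1
2 of 15 · RR · max L −∞ · min R -1 — -2
3 of 15 · RRB · max L -2 · min R -1 — -3/2
4 of 15 · RRBR · max L -2 · min R -3/2 — -7/4
5 of 15 · RRBRB · max L -7/4 · min R -3/2 — -13/8
6 of 15 · RRBRBB · max L -13/8 · min R -3/2 — -25/16
7 of 15 · RRBRBBB · max L -25/16 · min R -3/2 — -49/32
8 of 15 · RRBRBBBR · max L -25/16 · min R -49/32 — -99/64
9 of 15 · RRBRBBBRB · max L -99/64 · min R -49/32 — -197/128
10 of 15 · RRBRBBBRBR · max L -99/64 · min R -197/128 — -395/256
11 of 15 · RRBRBBBRBRR · max L -99/64 · min R -395/256 — -791/512
12 of 15 · RRBRBBBRBRRB · max L -791/512 · min R -395/256 — -1581/1024
13 of 15 · RRBRBBBRBRRBB · max L -1581/1024 · min R -395/256 — -3161/2048
14 of 15 · RRBRBBBRBRRBBR · max L -1581/1024 · min R -3161/2048 — -6323/4096
15 of 15 · RRBRBBBRBRRBBRB · max L -6323/4096 · min R -3161/2048 — -12645/8192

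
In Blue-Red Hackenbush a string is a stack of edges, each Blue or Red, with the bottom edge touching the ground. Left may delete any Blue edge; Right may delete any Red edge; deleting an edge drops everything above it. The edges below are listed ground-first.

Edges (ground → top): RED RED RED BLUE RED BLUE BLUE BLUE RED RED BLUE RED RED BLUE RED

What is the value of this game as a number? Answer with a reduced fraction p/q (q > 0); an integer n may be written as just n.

Prefix values for RED RED RED BLUE RED BLUE BLUE BLUE RED RED BLUE RED RED BLUE RED via {L|R} + simplicity:
step 1: add RED to get R; options L={  } R={ 0 } = -1
step 2: add RED to get RR; options L={  } R={ -1 0 } = -2
step 3: add RED to get RRR; options L={  } R={ -2 -1 0 } = -3
step 4: add BLUE to get RRRB; options L={ -3 } R={ -2 -1 0 } = -5/2
step 5: add RED to get RRRBR; options L={ -3 } R={ -5/2 -2 -1 0 } = -11/4
step 6: add BLUE to get RRRBRB; options L={ -3 -11/4 } R={ -5/2 -2 -1 0 } = -21/8
step 7: add BLUE to get RRRBRBB; options L={ -3 -11/4 -21/8 } R={ -5/2 -2 -1 0 } = -41/16
step 8: add BLUE to get RRRBRBBB; options L={ -3 -11/4 -21/8 -41/16 } R={ -5/2 -2 -1 0 } = -81/32
step 9: add RED to get RRRBRBBBR; options L={ -3 -11/4 -21/8 -41/16 } R={ -81/32 -5/2 -2 -1 0 } = -163/64
step 10: add RED to get RRRBRBBBRR; options L={ -3 -11/4 -21/8 -41/16 } R={ -163/64 -81/32 -5/2 -2 -1 0 } = -327/128
step 11: add BLUE to get RRRBRBBBRRB; options L={ -3 -11/4 -21/8 -41/16 -327/128 } R={ -163/64 -81/32 -5/2 -2 -1 0 } = -653/256
step 12: add RED to get RRRBRBBBRRBR; options L={ -3 -11/4 -21/8 -41/16 -327/128 } R={ -653/256 -163/64 -81/32 -5/2 -2 -1 0 } = -1307/512
step 13: add RED to get RRRBRBBBRRBRR; options L={ -3 -11/4 -21/8 -41/16 -327/128 } R={ -1307/512 -653/256 -163/64 -81/32 -5/2 -2 -1 0 } = -2615/1024
step 14: add BLUE to get RRRBRBBBRRBRRB; options L={ -3 -11/4 -21/8 -41/16 -327/128 -2615/1024 } R={ -1307/512 -653/256 -163/64 -81/32 -5/2 -2 -1 0 } = -5229/2048
step 15: add RED to get RRRBRBBBRRBRRBR; options L={ -3 -11/4 -21/8 -41/16 -327/128 -2615/1024 } R={ -5229/2048 -1307/512 -653/256 -163/64 -81/32 -5/2 -2 -1 0 } = -10459/4096

-10459/4096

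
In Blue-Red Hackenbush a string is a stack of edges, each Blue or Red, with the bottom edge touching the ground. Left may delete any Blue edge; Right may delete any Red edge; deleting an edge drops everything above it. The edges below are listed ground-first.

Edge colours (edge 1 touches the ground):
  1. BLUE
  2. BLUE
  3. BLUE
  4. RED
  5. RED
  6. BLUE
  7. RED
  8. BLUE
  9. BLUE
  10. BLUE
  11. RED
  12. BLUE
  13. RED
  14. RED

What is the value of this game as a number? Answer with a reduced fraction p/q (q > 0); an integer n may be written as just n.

4841/2048

Build value(s[:k]) for k = 1..14, string s = BLUE BLUE BLUE RED RED BLUE RED BLUE BLUE BLUE RED BLUE RED RED.
step 1: add BLUE to get B; options L={ 0 } R={ (no moves) } = 1
step 2: add BLUE to get BB; options L={ 0 1 } R={ (no moves) } = 2
step 3: add BLUE to get BBB; options L={ 0 1 2 } R={ (no moves) } = 3
step 4: add RED to get BBBR; options L={ 0 1 2 } R={ 3 } = 5/2
step 5: add RED to get BBBRR; options L={ 0 1 2 } R={ 5/2 3 } = 9/4
step 6: add BLUE to get BBBRRB; options L={ 0 1 2 9/4 } R={ 5/2 3 } = 19/8
step 7: add RED to get BBBRRBR; options L={ 0 1 2 9/4 } R={ 19/8 5/2 3 } = 37/16
step 8: add BLUE to get BBBRRBRB; options L={ 0 1 2 9/4 37/16 } R={ 19/8 5/2 3 } = 75/32
step 9: add BLUE to get BBBRRBRBB; options L={ 0 1 2 9/4 37/16 75/32 } R={ 19/8 5/2 3 } = 151/64
step 10: add BLUE to get BBBRRBRBBB; options L={ 0 1 2 9/4 37/16 75/32 151/64 } R={ 19/8 5/2 3 } = 303/128
step 11: add RED to get BBBRRBRBBBR; options L={ 0 1 2 9/4 37/16 75/32 151/64 } R={ 303/128 19/8 5/2 3 } = 605/256
step 12: add BLUE to get BBBRRBRBBBRB; options L={ 0 1 2 9/4 37/16 75/32 151/64 605/256 } R={ 303/128 19/8 5/2 3 } = 1211/512
step 13: add RED to get BBBRRBRBBBRBR; options L={ 0 1 2 9/4 37/16 75/32 151/64 605/256 } R={ 1211/512 303/128 19/8 5/2 3 } = 2421/1024
step 14: add RED to get BBBRRBRBBBRBRR; options L={ 0 1 2 9/4 37/16 75/32 151/64 605/256 } R={ 2421/1024 1211/512 303/128 19/8 5/2 3 } = 4841/2048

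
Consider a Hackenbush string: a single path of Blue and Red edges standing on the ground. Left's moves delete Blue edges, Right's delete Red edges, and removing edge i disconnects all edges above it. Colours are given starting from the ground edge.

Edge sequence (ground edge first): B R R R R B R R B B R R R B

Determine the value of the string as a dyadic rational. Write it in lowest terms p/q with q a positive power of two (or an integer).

Build val(s[:k]) for k = 1..14, string s = B R R R R B R R B B R R R B.
edge 1 of 14 (B): { 0 | none } => 1
edge 2 of 14 (R): { 0 | 1 } => 1/2
edge 3 of 14 (R): { 0 | 1/2; 1 } => 1/4
edge 4 of 14 (R): { 0 | 1/4; 1/2; 1 } => 1/8
edge 5 of 14 (R): { 0 | 1/8; 1/4; 1/2; 1 } => 1/16
edge 6 of 14 (B): { 0; 1/16 | 1/8; 1/4; 1/2; 1 } => 3/32
edge 7 of 14 (R): { 0; 1/16 | 3/32; 1/8; 1/4; 1/2; 1 } => 5/64
edge 8 of 14 (R): { 0; 1/16 | 5/64; 3/32; 1/8; 1/4; 1/2; 1 } => 9/128
edge 9 of 14 (B): { 0; 1/16; 9/128 | 5/64; 3/32; 1/8; 1/4; 1/2; 1 } => 19/256
edge 10 of 14 (B): { 0; 1/16; 9/128; 19/256 | 5/64; 3/32; 1/8; 1/4; 1/2; 1 } => 39/512
edge 11 of 14 (R): { 0; 1/16; 9/128; 19/256 | 39/512; 5/64; 3/32; 1/8; 1/4; 1/2; 1 } => 77/1024
edge 12 of 14 (R): { 0; 1/16; 9/128; 19/256 | 77/1024; 39/512; 5/64; 3/32; 1/8; 1/4; 1/2; 1 } => 153/2048
edge 13 of 14 (R): { 0; 1/16; 9/128; 19/256 | 153/2048; 77/1024; 39/512; 5/64; 3/32; 1/8; 1/4; 1/2; 1 } => 305/4096
edge 14 of 14 (B): { 0; 1/16; 9/128; 19/256; 305/4096 | 153/2048; 77/1024; 39/512; 5/64; 3/32; 1/8; 1/4; 1/2; 1 } => 611/8192

611/8192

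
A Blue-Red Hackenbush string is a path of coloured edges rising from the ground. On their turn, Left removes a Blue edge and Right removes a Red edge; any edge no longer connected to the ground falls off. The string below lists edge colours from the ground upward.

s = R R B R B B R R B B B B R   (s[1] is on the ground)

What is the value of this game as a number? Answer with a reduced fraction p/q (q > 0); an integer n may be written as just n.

-3267/2048

Prefix values for R R B R B B R R B B B B R via {L|R} + simplicity:
step 1: add R to get R; options L={  } R={ 0 } → -1
step 2: add R to get RR; options L={  } R={ -1; 0 } → -2
step 3: add B to get RRB; options L={ -2 } R={ -1; 0 } → -3/2
step 4: add R to get RRBR; options L={ -2 } R={ -3/2; -1; 0 } → -7/4
step 5: add B to get RRBRB; options L={ -2; -7/4 } R={ -3/2; -1; 0 } → -13/8
step 6: add B to get RRBRBB; options L={ -2; -7/4; -13/8 } R={ -3/2; -1; 0 } → -25/16
step 7: add R to get RRBRBBR; options L={ -2; -7/4; -13/8 } R={ -25/16; -3/2; -1; 0 } → -51/32
step 8: add R to get RRBRBBRR; options L={ -2; -7/4; -13/8 } R={ -51/32; -25/16; -3/2; -1; 0 } → -103/64
step 9: add B to get RRBRBBRRB; options L={ -2; -7/4; -13/8; -103/64 } R={ -51/32; -25/16; -3/2; -1; 0 } → -205/128
step 10: add B to get RRBRBBRRBB; options L={ -2; -7/4; -13/8; -103/64; -205/128 } R={ -51/32; -25/16; -3/2; -1; 0 } → -409/256
step 11: add B to get RRBRBBRRBBB; options L={ -2; -7/4; -13/8; -103/64; -205/128; -409/256 } R={ -51/32; -25/16; -3/2; -1; 0 } → -817/512
step 12: add B to get RRBRBBRRBBBB; options L={ -2; -7/4; -13/8; -103/64; -205/128; -409/256; -817/512 } R={ -51/32; -25/16; -3/2; -1; 0 } → -1633/1024
step 13: add R to get RRBRBBRRBBBBR; options L={ -2; -7/4; -13/8; -103/64; -205/128; -409/256; -817/512 } R={ -1633/1024; -51/32; -25/16; -3/2; -1; 0 } → -3267/2048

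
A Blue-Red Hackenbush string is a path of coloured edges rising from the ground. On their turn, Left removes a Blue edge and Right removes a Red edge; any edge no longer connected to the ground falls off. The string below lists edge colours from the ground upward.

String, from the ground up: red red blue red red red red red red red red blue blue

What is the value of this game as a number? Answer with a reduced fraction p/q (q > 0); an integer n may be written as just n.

-4089/2048

edge 1 of 13 (red): { none | 0 } -> -1
edge 2 of 13 (red): { none | -1; 0 } -> -2
edge 3 of 13 (blue): { -2 | -1; 0 } -> -3/2
edge 4 of 13 (red): { -2 | -3/2; -1; 0 } -> -7/4
edge 5 of 13 (red): { -2 | -7/4; -3/2; -1; 0 } -> -15/8
edge 6 of 13 (red): { -2 | -15/8; -7/4; -3/2; -1; 0 } -> -31/16
edge 7 of 13 (red): { -2 | -31/16; -15/8; -7/4; -3/2; -1; 0 } -> -63/32
edge 8 of 13 (red): { -2 | -63/32; -31/16; -15/8; -7/4; -3/2; -1; 0 } -> -127/64
edge 9 of 13 (red): { -2 | -127/64; -63/32; -31/16; -15/8; -7/4; -3/2; -1; 0 } -> -255/128
edge 10 of 13 (red): { -2 | -255/128; -127/64; -63/32; -31/16; -15/8; -7/4; -3/2; -1; 0 } -> -511/256
edge 11 of 13 (red): { -2 | -511/256; -255/128; -127/64; -63/32; -31/16; -15/8; -7/4; -3/2; -1; 0 } -> -1023/512
edge 12 of 13 (blue): { -2; -1023/512 | -511/256; -255/128; -127/64; -63/32; -31/16; -15/8; -7/4; -3/2; -1; 0 } -> -2045/1024
edge 13 of 13 (blue): { -2; -1023/512; -2045/1024 | -511/256; -255/128; -127/64; -63/32; -31/16; -15/8; -7/4; -3/2; -1; 0 } -> -4089/2048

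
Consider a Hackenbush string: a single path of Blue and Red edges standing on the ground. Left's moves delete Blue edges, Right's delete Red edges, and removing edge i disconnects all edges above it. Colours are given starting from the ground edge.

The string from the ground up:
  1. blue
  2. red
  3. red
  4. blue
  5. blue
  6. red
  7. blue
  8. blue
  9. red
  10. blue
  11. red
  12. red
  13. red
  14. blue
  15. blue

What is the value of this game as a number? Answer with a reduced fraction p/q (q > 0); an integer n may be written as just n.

6983/16384

Prefix values for blue red red blue blue red blue blue red blue red red red blue blue via {L|R} + simplicity:
v_1 [b]  L=[0]  R=[none]  gives 1
v_2 [br]  L=[0]  R=[1]  gives 1/2
v_3 [brr]  L=[0]  R=[1/2,1]  gives 1/4
v_4 [brrb]  L=[0,1/4]  R=[1/2,1]  gives 3/8
v_5 [brrbb]  L=[0,1/4,3/8]  R=[1/2,1]  gives 7/16
v_6 [brrbbr]  L=[0,1/4,3/8]  R=[7/16,1/2,1]  gives 13/32
v_7 [brrbbrb]  L=[0,1/4,3/8,13/32]  R=[7/16,1/2,1]  gives 27/64
v_8 [brrbbrbb]  L=[0,1/4,3/8,13/32,27/64]  R=[7/16,1/2,1]  gives 55/128
v_9 [brrbbrbbr]  L=[0,1/4,3/8,13/32,27/64]  R=[55/128,7/16,1/2,1]  gives 109/256
v_10 [brrbbrbbrb]  L=[0,1/4,3/8,13/32,27/64,109/256]  R=[55/128,7/16,1/2,1]  gives 219/512
v_11 [brrbbrbbrbr]  L=[0,1/4,3/8,13/32,27/64,109/256]  R=[219/512,55/128,7/16,1/2,1]  gives 437/1024
v_12 [brrbbrbbrbrr]  L=[0,1/4,3/8,13/32,27/64,109/256]  R=[437/1024,219/512,55/128,7/16,1/2,1]  gives 873/2048
v_13 [brrbbrbbrbrrr]  L=[0,1/4,3/8,13/32,27/64,109/256]  R=[873/2048,437/1024,219/512,55/128,7/16,1/2,1]  gives 1745/4096
v_14 [brrbbrbbrbrrrb]  L=[0,1/4,3/8,13/32,27/64,109/256,1745/4096]  R=[873/2048,437/1024,219/512,55/128,7/16,1/2,1]  gives 3491/8192
v_15 [brrbbrbbrbrrrbb]  L=[0,1/4,3/8,13/32,27/64,109/256,1745/4096,3491/8192]  R=[873/2048,437/1024,219/512,55/128,7/16,1/2,1]  gives 6983/16384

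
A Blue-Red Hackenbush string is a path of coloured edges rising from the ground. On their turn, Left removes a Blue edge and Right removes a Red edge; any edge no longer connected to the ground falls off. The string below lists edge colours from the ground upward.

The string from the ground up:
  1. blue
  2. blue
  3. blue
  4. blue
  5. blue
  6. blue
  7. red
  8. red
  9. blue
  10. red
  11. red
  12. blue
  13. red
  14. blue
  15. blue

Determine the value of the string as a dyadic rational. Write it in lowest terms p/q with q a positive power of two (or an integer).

Build v(s[:k]) for k = 1..15, string s = blue blue blue blue blue blue red red blue red red blue red blue blue.
1 of 15 · b · max L 0 · min R +∞ = 1
2 of 15 · bb · max L 1 · min R +∞ = 2
3 of 15 · bbb · max L 2 · min R +∞ = 3
4 of 15 · bbbb · max L 3 · min R +∞ = 4
5 of 15 · bbbbb · max L 4 · min R +∞ = 5
6 of 15 · bbbbbb · max L 5 · min R +∞ = 6
7 of 15 · bbbbbbr · max L 5 · min R 6 = 11/2
8 of 15 · bbbbbbrr · max L 5 · min R 11/2 = 21/4
9 of 15 · bbbbbbrrb · max L 21/4 · min R 11/2 = 43/8
10 of 15 · bbbbbbrrbr · max L 21/4 · min R 43/8 = 85/16
11 of 15 · bbbbbbrrbrr · max L 21/4 · min R 85/16 = 169/32
12 of 15 · bbbbbbrrbrrb · max L 169/32 · min R 85/16 = 339/64
13 of 15 · bbbbbbrrbrrbr · max L 169/32 · min R 339/64 = 677/128
14 of 15 · bbbbbbrrbrrbrb · max L 677/128 · min R 339/64 = 1355/256
15 of 15 · bbbbbbrrbrrbrbb · max L 1355/256 · min R 339/64 = 2711/512

2711/512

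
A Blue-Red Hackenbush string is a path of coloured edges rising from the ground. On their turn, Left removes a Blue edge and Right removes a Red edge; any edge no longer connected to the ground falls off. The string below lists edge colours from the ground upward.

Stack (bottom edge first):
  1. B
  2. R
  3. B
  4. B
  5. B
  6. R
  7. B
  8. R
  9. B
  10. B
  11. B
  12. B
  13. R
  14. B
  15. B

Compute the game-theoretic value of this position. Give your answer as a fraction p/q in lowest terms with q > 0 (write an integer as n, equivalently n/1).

G_1 [B]  L=[0]  R=[∅]  → 1
G_2 [BR]  L=[0]  R=[1]  → 1/2
G_3 [BRB]  L=[0 1/2]  R=[1]  → 3/4
G_4 [BRBB]  L=[0 1/2 3/4]  R=[1]  → 7/8
G_5 [BRBBB]  L=[0 1/2 3/4 7/8]  R=[1]  → 15/16
G_6 [BRBBBR]  L=[0 1/2 3/4 7/8]  R=[15/16 1]  → 29/32
G_7 [BRBBBRB]  L=[0 1/2 3/4 7/8 29/32]  R=[15/16 1]  → 59/64
G_8 [BRBBBRBR]  L=[0 1/2 3/4 7/8 29/32]  R=[59/64 15/16 1]  → 117/128
G_9 [BRBBBRBRB]  L=[0 1/2 3/4 7/8 29/32 117/128]  R=[59/64 15/16 1]  → 235/256
G_10 [BRBBBRBRBB]  L=[0 1/2 3/4 7/8 29/32 117/128 235/256]  R=[59/64 15/16 1]  → 471/512
G_11 [BRBBBRBRBBB]  L=[0 1/2 3/4 7/8 29/32 117/128 235/256 471/512]  R=[59/64 15/16 1]  → 943/1024
G_12 [BRBBBRBRBBBB]  L=[0 1/2 3/4 7/8 29/32 117/128 235/256 471/512 943/1024]  R=[59/64 15/16 1]  → 1887/2048
G_13 [BRBBBRBRBBBBR]  L=[0 1/2 3/4 7/8 29/32 117/128 235/256 471/512 943/1024]  R=[1887/2048 59/64 15/16 1]  → 3773/4096
G_14 [BRBBBRBRBBBBRB]  L=[0 1/2 3/4 7/8 29/32 117/128 235/256 471/512 943/1024 3773/4096]  R=[1887/2048 59/64 15/16 1]  → 7547/8192
G_15 [BRBBBRBRBBBBRBB]  L=[0 1/2 3/4 7/8 29/32 117/128 235/256 471/512 943/1024 3773/4096 7547/8192]  R=[1887/2048 59/64 15/16 1]  → 15095/16384

15095/16384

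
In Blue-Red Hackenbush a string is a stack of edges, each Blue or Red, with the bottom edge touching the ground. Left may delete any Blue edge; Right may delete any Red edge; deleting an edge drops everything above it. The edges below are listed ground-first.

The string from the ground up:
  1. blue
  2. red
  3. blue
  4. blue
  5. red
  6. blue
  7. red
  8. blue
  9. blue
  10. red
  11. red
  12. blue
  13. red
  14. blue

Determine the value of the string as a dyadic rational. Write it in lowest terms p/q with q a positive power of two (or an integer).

6859/8192

1 of 14 · b · max L 0 · min R +∞ gives 1
2 of 14 · br · max L 0 · min R 1 gives 1/2
3 of 14 · brb · max L 1/2 · min R 1 gives 3/4
4 of 14 · brbb · max L 3/4 · min R 1 gives 7/8
5 of 14 · brbbr · max L 3/4 · min R 7/8 gives 13/16
6 of 14 · brbbrb · max L 13/16 · min R 7/8 gives 27/32
7 of 14 · brbbrbr · max L 13/16 · min R 27/32 gives 53/64
8 of 14 · brbbrbrb · max L 53/64 · min R 27/32 gives 107/128
9 of 14 · brbbrbrbb · max L 107/128 · min R 27/32 gives 215/256
10 of 14 · brbbrbrbbr · max L 107/128 · min R 215/256 gives 429/512
11 of 14 · brbbrbrbbrr · max L 107/128 · min R 429/512 gives 857/1024
12 of 14 · brbbrbrbbrrb · max L 857/1024 · min R 429/512 gives 1715/2048
13 of 14 · brbbrbrbbrrbr · max L 857/1024 · min R 1715/2048 gives 3429/4096
14 of 14 · brbbrbrbbrrbrb · max L 3429/4096 · min R 1715/2048 gives 6859/8192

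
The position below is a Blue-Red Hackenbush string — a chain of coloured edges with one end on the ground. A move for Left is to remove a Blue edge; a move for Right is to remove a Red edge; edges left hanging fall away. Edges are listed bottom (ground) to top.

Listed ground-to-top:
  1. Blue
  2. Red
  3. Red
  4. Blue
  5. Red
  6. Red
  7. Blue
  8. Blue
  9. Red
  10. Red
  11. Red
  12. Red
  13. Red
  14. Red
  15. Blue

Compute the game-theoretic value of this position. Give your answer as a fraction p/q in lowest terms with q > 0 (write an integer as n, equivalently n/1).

step 1: add Blue to get B; options L={ 0 } R={ — } = 1
step 2: add Red to get BR; options L={ 0 } R={ 1 } = 1/2
step 3: add Red to get BRR; options L={ 0 } R={ 1/2 1 } = 1/4
step 4: add Blue to get BRRB; options L={ 0 1/4 } R={ 1/2 1 } = 3/8
step 5: add Red to get BRRBR; options L={ 0 1/4 } R={ 3/8 1/2 1 } = 5/16
step 6: add Red to get BRRBRR; options L={ 0 1/4 } R={ 5/16 3/8 1/2 1 } = 9/32
step 7: add Blue to get BRRBRRB; options L={ 0 1/4 9/32 } R={ 5/16 3/8 1/2 1 } = 19/64
step 8: add Blue to get BRRBRRBB; options L={ 0 1/4 9/32 19/64 } R={ 5/16 3/8 1/2 1 } = 39/128
step 9: add Red to get BRRBRRBBR; options L={ 0 1/4 9/32 19/64 } R={ 39/128 5/16 3/8 1/2 1 } = 77/256
step 10: add Red to get BRRBRRBBRR; options L={ 0 1/4 9/32 19/64 } R={ 77/256 39/128 5/16 3/8 1/2 1 } = 153/512
step 11: add Red to get BRRBRRBBRRR; options L={ 0 1/4 9/32 19/64 } R={ 153/512 77/256 39/128 5/16 3/8 1/2 1 } = 305/1024
step 12: add Red to get BRRBRRBBRRRR; options L={ 0 1/4 9/32 19/64 } R={ 305/1024 153/512 77/256 39/128 5/16 3/8 1/2 1 } = 609/2048
step 13: add Red to get BRRBRRBBRRRRR; options L={ 0 1/4 9/32 19/64 } R={ 609/2048 305/1024 153/512 77/256 39/128 5/16 3/8 1/2 1 } = 1217/4096
step 14: add Red to get BRRBRRBBRRRRRR; options L={ 0 1/4 9/32 19/64 } R={ 1217/4096 609/2048 305/1024 153/512 77/256 39/128 5/16 3/8 1/2 1 } = 2433/8192
step 15: add Blue to get BRRBRRBBRRRRRRB; options L={ 0 1/4 9/32 19/64 2433/8192 } R={ 1217/4096 609/2048 305/1024 153/512 77/256 39/128 5/16 3/8 1/2 1 } = 4867/16384

4867/16384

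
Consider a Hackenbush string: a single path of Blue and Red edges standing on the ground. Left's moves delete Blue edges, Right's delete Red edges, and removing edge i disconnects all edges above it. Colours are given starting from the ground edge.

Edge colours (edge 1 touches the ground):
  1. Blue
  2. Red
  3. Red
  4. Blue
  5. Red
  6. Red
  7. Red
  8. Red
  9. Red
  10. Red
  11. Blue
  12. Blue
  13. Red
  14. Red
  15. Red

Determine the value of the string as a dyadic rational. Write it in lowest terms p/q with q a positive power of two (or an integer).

Prefix values for Blue Red Red Blue Red Red Red Red Red Red Blue Blue Red Red Red via {L|R} + simplicity:
value(B) = { 0 |  } => 1
value(BR) = { 0 | 1 } => 1/2
value(BRR) = { 0 | 1/2 1 } => 1/4
value(BRRB) = { 0 1/4 | 1/2 1 } => 3/8
value(BRRBR) = { 0 1/4 | 3/8 1/2 1 } => 5/16
value(BRRBRR) = { 0 1/4 | 5/16 3/8 1/2 1 } => 9/32
value(BRRBRRR) = { 0 1/4 | 9/32 5/16 3/8 1/2 1 } => 17/64
value(BRRBRRRR) = { 0 1/4 | 17/64 9/32 5/16 3/8 1/2 1 } => 33/128
value(BRRBRRRRR) = { 0 1/4 | 33/128 17/64 9/32 5/16 3/8 1/2 1 } => 65/256
value(BRRBRRRRRR) = { 0 1/4 | 65/256 33/128 17/64 9/32 5/16 3/8 1/2 1 } => 129/512
value(BRRBRRRRRRB) = { 0 1/4 129/512 | 65/256 33/128 17/64 9/32 5/16 3/8 1/2 1 } => 259/1024
value(BRRBRRRRRRBB) = { 0 1/4 129/512 259/1024 | 65/256 33/128 17/64 9/32 5/16 3/8 1/2 1 } => 519/2048
value(BRRBRRRRRRBBR) = { 0 1/4 129/512 259/1024 | 519/2048 65/256 33/128 17/64 9/32 5/16 3/8 1/2 1 } => 1037/4096
value(BRRBRRRRRRBBRR) = { 0 1/4 129/512 259/1024 | 1037/4096 519/2048 65/256 33/128 17/64 9/32 5/16 3/8 1/2 1 } => 2073/8192
value(BRRBRRRRRRBBRRR) = { 0 1/4 129/512 259/1024 | 2073/8192 1037/4096 519/2048 65/256 33/128 17/64 9/32 5/16 3/8 1/2 1 } => 4145/16384

4145/16384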